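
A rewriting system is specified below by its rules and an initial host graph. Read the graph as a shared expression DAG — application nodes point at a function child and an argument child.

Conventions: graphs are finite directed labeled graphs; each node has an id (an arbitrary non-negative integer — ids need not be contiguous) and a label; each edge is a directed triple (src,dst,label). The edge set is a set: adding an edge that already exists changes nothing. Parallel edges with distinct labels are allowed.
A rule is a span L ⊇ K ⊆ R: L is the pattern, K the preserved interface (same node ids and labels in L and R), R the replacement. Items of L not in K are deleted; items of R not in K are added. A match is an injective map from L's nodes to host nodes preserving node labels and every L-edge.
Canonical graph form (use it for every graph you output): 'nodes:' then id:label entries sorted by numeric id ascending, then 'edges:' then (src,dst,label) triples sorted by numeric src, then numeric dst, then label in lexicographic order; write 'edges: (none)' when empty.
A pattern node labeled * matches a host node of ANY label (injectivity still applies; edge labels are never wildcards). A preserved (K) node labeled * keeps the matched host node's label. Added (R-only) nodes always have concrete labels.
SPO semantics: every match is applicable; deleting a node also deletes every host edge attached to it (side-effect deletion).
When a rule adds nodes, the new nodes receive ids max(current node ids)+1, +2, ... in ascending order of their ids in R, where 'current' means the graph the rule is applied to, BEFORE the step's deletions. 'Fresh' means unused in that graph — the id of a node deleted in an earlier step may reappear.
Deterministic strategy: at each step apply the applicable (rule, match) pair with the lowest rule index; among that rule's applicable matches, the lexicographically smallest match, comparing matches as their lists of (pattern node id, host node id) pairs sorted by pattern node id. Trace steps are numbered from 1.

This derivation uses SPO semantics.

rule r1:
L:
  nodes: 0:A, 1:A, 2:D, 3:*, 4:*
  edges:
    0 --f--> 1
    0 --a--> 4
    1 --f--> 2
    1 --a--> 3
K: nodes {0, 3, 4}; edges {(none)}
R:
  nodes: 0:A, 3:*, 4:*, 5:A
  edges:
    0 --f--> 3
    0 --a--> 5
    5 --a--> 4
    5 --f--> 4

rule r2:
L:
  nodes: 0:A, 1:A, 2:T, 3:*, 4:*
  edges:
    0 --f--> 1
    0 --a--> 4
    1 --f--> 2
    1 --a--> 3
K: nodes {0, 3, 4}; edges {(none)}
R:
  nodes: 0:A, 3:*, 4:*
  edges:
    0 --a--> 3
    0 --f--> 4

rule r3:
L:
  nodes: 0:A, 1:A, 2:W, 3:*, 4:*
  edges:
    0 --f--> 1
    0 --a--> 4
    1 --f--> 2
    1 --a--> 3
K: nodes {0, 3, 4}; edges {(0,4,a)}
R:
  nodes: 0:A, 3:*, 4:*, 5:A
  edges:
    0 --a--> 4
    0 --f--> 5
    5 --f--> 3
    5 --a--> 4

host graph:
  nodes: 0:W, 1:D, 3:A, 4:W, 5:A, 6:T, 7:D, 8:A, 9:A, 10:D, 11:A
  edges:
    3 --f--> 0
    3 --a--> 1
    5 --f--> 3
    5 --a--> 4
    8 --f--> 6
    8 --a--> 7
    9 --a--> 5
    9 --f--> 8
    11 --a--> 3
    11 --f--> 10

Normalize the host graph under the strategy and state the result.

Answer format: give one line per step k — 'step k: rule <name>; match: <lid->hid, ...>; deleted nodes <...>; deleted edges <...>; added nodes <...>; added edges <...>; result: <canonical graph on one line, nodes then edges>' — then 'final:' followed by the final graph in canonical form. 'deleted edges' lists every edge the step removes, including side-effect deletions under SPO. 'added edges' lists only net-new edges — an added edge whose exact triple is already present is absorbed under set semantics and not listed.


step 1: rule r2; match: 0->9, 1->8, 2->6, 3->7, 4->5; deleted nodes 6, 8; deleted edges (8,6,f); (8,7,a); (9,5,a); (9,8,f); added nodes (none); added edges (9,5,f); (9,7,a); result: nodes: 0:W, 1:D, 3:A, 4:W, 5:A, 7:D, 9:A, 10:D, 11:A edges: (3,0,f); (3,1,a); (5,3,f); (5,4,a); (9,5,f); (9,7,a); (11,3,a); (11,10,f)
step 2: rule r3; match: 0->5, 1->3, 2->0, 3->1, 4->4; deleted nodes 0, 3; deleted edges (3,0,f); (3,1,a); (5,3,f); (11,3,a); added nodes 12; added edges (5,12,f); (12,1,f); (12,4,a); result: nodes: 1:D, 4:W, 5:A, 7:D, 9:A, 10:D, 11:A, 12:A edges: (5,4,a); (5,12,f); (9,5,f); (9,7,a); (11,10,f); (12,1,f); (12,4,a)
final:
nodes: 1:D, 4:W, 5:A, 7:D, 9:A, 10:D, 11:A, 12:A
edges: (5,4,a); (5,12,f); (9,5,f); (9,7,a); (11,10,f); (12,1,f); (12,4,a)


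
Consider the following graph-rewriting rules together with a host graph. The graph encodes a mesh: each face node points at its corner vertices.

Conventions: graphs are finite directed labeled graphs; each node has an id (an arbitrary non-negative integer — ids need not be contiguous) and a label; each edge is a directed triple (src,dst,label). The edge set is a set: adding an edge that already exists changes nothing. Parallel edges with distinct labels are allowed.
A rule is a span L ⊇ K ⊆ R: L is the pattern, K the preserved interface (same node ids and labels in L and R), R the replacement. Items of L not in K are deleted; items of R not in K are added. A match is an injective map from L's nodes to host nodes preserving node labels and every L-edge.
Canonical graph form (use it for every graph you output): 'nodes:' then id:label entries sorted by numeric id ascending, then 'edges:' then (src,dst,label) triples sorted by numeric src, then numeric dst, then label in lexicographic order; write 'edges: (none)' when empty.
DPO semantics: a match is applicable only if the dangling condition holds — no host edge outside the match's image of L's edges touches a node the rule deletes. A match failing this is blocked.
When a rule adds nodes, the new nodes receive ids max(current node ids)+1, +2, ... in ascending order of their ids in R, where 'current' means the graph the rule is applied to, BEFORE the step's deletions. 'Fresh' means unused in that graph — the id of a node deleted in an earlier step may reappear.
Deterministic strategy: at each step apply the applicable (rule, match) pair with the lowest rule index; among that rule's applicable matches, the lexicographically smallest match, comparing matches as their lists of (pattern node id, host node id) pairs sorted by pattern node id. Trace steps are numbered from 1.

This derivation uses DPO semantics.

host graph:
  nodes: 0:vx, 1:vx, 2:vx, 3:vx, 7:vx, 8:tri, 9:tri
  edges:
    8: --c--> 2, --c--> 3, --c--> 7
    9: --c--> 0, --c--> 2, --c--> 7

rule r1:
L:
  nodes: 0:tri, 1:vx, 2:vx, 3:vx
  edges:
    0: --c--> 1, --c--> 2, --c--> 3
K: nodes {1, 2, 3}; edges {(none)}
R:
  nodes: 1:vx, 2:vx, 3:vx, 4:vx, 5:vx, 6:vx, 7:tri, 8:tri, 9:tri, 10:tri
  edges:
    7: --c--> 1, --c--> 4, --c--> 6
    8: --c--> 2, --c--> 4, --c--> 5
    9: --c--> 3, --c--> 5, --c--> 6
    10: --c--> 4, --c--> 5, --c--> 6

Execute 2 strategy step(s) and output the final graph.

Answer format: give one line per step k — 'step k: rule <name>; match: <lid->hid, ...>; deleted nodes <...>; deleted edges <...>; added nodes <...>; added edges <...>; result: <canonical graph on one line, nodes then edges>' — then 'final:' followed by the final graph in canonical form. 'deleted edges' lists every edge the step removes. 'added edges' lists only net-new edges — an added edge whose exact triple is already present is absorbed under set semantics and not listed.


step 1: rule r1; match: 0->8, 1->2, 2->3, 3->7; deleted nodes 8; deleted edges (8,2,c); (8,3,c); (8,7,c); added nodes 10, 11, 12, 13, 14, 15, 16; added edges (13,2,c); (13,10,c); (13,12,c); (14,3,c); (14,10,c); (14,11,c); (15,7,c); (15,11,c); (15,12,c); (16,10,c); (16,11,c); (16,12,c); result: nodes: 0:vx, 1:vx, 2:vx, 3:vx, 7:vx, 9:tri, 10:vx, 11:vx, 12:vx, 13:tri, 14:tri, 15:tri, 16:tri edges: (9,0,c); (9,2,c); (9,7,c); (13,2,c); (13,10,c); (13,12,c); (14,3,c); (14,10,c); (14,11,c); (15,7,c); (15,11,c); (15,12,c); (16,10,c); (16,11,c); (16,12,c)
step 2: rule r1; match: 0->9, 1->0, 2->2, 3->7; deleted nodes 9; deleted edges (9,0,c); (9,2,c); (9,7,c); added nodes 17, 18, 19, 20, 21, 22, 23; added edges (20,0,c); (20,17,c); (20,19,c); (21,2,c); (21,17,c); (21,18,c); (22,7,c); (22,18,c); (22,19,c); (23,17,c); (23,18,c); (23,19,c); result: nodes: 0:vx, 1:vx, 2:vx, 3:vx, 7:vx, 10:vx, 11:vx, 12:vx, 13:tri, 14:tri, 15:tri, 16:tri, 17:vx, 18:vx, 19:vx, 20:tri, 21:tri, 22:tri, 23:tri edges: (13,2,c); (13,10,c); (13,12,c); (14,3,c); (14,10,c); (14,11,c); (15,7,c); (15,11,c); (15,12,c); (16,10,c); (16,11,c); (16,12,c); (20,0,c); (20,17,c); (20,19,c); (21,2,c); (21,17,c); (21,18,c); (22,7,c); (22,18,c); (22,19,c); (23,17,c); (23,18,c); (23,19,c)
final:
nodes: 0:vx, 1:vx, 2:vx, 3:vx, 7:vx, 10:vx, 11:vx, 12:vx, 13:tri, 14:tri, 15:tri, 16:tri, 17:vx, 18:vx, 19:vx, 20:tri, 21:tri, 22:tri, 23:tri
edges: (13,2,c); (13,10,c); (13,12,c); (14,3,c); (14,10,c); (14,11,c); (15,7,c); (15,11,c); (15,12,c); (16,10,c); (16,11,c); (16,12,c); (20,0,c); (20,17,c); (20,19,c); (21,2,c); (21,17,c); (21,18,c); (22,7,c); (22,18,c); (22,19,c); (23,17,c); (23,18,c); (23,19,c)


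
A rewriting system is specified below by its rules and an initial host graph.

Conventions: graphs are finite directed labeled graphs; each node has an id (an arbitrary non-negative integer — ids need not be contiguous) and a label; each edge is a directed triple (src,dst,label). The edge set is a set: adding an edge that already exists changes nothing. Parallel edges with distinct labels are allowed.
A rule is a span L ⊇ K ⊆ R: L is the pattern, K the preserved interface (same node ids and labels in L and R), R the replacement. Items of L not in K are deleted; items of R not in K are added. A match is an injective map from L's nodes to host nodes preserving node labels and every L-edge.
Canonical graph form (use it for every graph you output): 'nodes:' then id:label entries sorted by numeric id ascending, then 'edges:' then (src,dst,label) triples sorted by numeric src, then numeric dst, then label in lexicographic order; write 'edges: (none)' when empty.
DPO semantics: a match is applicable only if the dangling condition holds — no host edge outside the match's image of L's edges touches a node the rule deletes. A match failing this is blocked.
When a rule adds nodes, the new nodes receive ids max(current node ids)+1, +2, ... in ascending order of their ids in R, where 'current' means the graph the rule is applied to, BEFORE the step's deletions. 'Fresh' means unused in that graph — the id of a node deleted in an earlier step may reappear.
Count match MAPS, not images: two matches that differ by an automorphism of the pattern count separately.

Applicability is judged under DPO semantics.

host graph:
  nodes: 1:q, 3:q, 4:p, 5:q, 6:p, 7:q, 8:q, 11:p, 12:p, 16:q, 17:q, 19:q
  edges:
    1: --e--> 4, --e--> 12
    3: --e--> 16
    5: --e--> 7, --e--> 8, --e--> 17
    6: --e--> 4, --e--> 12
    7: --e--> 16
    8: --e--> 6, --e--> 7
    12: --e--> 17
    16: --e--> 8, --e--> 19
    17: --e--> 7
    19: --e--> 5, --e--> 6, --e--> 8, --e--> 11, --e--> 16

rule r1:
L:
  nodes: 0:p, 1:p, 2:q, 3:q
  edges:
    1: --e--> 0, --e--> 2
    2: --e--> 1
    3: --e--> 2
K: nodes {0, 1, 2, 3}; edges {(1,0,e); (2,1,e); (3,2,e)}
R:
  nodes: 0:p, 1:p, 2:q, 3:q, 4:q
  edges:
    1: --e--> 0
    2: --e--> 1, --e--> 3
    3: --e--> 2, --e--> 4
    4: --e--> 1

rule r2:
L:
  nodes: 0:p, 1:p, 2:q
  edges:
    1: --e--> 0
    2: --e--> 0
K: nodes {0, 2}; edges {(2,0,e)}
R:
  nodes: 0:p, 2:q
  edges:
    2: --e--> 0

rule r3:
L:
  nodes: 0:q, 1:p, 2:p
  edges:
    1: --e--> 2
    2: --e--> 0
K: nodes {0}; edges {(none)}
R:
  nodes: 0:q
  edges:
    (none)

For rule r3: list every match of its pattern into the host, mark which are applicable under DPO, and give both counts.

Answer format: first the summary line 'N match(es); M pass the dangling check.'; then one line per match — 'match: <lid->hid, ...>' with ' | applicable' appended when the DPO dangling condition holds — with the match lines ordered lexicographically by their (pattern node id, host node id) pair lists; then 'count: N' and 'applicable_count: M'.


1 match(es); 0 pass the dangling check.
match: 0->17, 1->6, 2->12
count: 1
applicable_count: 0


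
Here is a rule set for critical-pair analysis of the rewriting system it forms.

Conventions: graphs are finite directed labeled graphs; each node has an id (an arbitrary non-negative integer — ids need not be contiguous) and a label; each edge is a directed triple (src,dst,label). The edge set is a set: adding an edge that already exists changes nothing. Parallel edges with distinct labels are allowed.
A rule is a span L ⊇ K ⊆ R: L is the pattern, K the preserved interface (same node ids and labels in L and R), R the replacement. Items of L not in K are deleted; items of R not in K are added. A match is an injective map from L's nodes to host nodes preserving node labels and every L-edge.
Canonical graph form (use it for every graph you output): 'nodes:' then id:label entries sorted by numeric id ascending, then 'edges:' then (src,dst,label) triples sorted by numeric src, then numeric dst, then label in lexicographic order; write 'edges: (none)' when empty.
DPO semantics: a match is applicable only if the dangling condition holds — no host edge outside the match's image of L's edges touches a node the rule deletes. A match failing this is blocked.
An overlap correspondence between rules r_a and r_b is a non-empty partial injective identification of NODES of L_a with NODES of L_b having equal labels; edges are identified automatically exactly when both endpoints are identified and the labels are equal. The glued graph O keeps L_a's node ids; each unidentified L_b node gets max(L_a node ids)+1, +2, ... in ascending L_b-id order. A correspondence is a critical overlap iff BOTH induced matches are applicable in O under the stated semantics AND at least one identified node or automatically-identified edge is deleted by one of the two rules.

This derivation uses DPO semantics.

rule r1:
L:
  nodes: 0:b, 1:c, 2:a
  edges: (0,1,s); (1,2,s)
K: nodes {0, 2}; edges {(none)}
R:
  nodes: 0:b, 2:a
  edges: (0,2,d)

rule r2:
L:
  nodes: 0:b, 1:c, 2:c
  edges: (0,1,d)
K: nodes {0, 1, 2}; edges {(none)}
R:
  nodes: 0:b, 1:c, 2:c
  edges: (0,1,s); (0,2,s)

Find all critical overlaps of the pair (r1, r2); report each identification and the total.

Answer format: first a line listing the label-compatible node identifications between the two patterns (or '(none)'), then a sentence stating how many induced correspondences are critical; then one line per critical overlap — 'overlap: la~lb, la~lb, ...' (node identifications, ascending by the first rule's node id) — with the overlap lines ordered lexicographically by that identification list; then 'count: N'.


label-compatible node identifications between L(r1) and L(r2): 0~0, 1~1, 1~2
2 of the induced correspondences are critical overlaps of r1 and r2.
overlap: 0~0, 1~2
overlap: 1~2
count: 2


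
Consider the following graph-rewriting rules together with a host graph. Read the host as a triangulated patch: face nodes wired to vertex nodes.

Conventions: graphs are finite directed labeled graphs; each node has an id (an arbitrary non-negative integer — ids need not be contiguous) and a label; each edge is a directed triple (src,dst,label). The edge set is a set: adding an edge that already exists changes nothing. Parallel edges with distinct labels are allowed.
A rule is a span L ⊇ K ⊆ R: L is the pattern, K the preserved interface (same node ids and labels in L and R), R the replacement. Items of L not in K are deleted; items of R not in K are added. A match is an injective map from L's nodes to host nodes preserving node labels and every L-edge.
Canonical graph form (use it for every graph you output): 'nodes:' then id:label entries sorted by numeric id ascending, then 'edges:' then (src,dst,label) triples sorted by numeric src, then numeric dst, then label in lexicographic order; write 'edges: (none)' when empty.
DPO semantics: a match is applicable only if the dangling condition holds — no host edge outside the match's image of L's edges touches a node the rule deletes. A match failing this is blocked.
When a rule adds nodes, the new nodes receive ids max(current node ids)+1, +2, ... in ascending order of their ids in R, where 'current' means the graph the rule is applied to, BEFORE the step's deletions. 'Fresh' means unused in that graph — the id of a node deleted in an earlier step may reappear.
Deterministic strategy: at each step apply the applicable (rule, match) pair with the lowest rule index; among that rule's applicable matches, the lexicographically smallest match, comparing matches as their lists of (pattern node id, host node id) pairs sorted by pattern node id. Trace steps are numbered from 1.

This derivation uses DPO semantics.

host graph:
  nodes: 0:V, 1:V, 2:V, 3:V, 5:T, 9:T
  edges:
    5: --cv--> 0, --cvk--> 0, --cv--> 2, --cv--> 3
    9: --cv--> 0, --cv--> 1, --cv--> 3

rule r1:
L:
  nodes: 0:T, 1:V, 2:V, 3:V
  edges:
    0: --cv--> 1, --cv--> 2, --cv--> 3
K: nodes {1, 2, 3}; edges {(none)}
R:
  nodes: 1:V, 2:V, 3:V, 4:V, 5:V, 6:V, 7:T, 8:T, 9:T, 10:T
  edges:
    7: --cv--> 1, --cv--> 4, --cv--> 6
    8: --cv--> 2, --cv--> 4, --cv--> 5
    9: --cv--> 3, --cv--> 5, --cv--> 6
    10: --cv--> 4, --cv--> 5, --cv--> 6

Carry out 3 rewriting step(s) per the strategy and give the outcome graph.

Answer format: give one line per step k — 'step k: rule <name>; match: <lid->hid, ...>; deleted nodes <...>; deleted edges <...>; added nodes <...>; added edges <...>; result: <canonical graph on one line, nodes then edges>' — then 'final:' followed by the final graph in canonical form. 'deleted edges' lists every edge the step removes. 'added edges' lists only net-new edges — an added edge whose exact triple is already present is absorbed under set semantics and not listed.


step 1: rule r1; match: 0->9, 1->0, 2->1, 3->3; deleted nodes 9; deleted edges (9,0,cv); (9,1,cv); (9,3,cv); added nodes 10, 11, 12, 13, 14, 15, 16; added edges (13,0,cv); (13,10,cv); (13,12,cv); (14,1,cv); (14,10,cv); (14,11,cv); (15,3,cv); (15,11,cv); (15,12,cv); (16,10,cv); (16,11,cv); (16,12,cv); result: nodes: 0:V, 1:V, 2:V, 3:V, 5:T, 10:V, 11:V, 12:V, 13:T, 14:T, 15:T, 16:T edges: (5,0,cv); (5,0,cvk); (5,2,cv); (5,3,cv); (13,0,cv); (13,10,cv); (13,12,cv); (14,1,cv); (14,10,cv); (14,11,cv); (15,3,cv); (15,11,cv); (15,12,cv); (16,10,cv); (16,11,cv); (16,12,cv)
step 2: rule r1; match: 0->13, 1->0, 2->10, 3->12; deleted nodes 13; deleted edges (13,0,cv); (13,10,cv); (13,12,cv); added nodes 17, 18, 19, 20, 21, 22, 23; added edges (20,0,cv); (20,17,cv); (20,19,cv); (21,10,cv); (21,17,cv); (21,18,cv); (22,12,cv); (22,18,cv); (22,19,cv); (23,17,cv); (23,18,cv); (23,19,cv); result: nodes: 0:V, 1:V, 2:V, 3:V, 5:T, 10:V, 11:V, 12:V, 14:T, 15:T, 16:T, 17:V, 18:V, 19:V, 20:T, 21:T, 22:T, 23:T edges: (5,0,cv); (5,0,cvk); (5,2,cv); (5,3,cv); (14,1,cv); (14,10,cv); (14,11,cv); (15,3,cv); (15,11,cv); (15,12,cv); (16,10,cv); (16,11,cv); (16,12,cv); (20,0,cv); (20,17,cv); (20,19,cv); (21,10,cv); (21,17,cv); (21,18,cv); (22,12,cv); (22,18,cv); (22,19,cv); (23,17,cv); (23,18,cv); (23,19,cv)
step 3: rule r1; match: 0->14, 1->1, 2->10, 3->11; deleted nodes 14; deleted edges (14,1,cv); (14,10,cv); (14,11,cv); added nodes 24, 25, 26, 27, 28, 29, 30; added edges (27,1,cv); (27,24,cv); (27,26,cv); (28,10,cv); (28,24,cv); (28,25,cv); (29,11,cv); (29,25,cv); (29,26,cv); (30,24,cv); (30,25,cv); (30,26,cv); result: nodes: 0:V, 1:V, 2:V, 3:V, 5:T, 10:V, 11:V, 12:V, 15:T, 16:T, 17:V, 18:V, 19:V, 20:T, 21:T, 22:T, 23:T, 24:V, 25:V, 26:V, 27:T, 28:T, 29:T, 30:T edges: (5,0,cv); (5,0,cvk); (5,2,cv); (5,3,cv); (15,3,cv); (15,11,cv); (15,12,cv); (16,10,cv); (16,11,cv); (16,12,cv); (20,0,cv); (20,17,cv); (20,19,cv); (21,10,cv); (21,17,cv); (21,18,cv); (22,12,cv); (22,18,cv); (22,19,cv); (23,17,cv); (23,18,cv); (23,19,cv); (27,1,cv); (27,24,cv); (27,26,cv); (28,10,cv); (28,24,cv); (28,25,cv); (29,11,cv); (29,25,cv); (29,26,cv); (30,24,cv); (30,25,cv); (30,26,cv)
final:
nodes: 0:V, 1:V, 2:V, 3:V, 5:T, 10:V, 11:V, 12:V, 15:T, 16:T, 17:V, 18:V, 19:V, 20:T, 21:T, 22:T, 23:T, 24:V, 25:V, 26:V, 27:T, 28:T, 29:T, 30:T
edges: (5,0,cv); (5,0,cvk); (5,2,cv); (5,3,cv); (15,3,cv); (15,11,cv); (15,12,cv); (16,10,cv); (16,11,cv); (16,12,cv); (20,0,cv); (20,17,cv); (20,19,cv); (21,10,cv); (21,17,cv); (21,18,cv); (22,12,cv); (22,18,cv); (22,19,cv); (23,17,cv); (23,18,cv); (23,19,cv); (27,1,cv); (27,24,cv); (27,26,cv); (28,10,cv); (28,24,cv); (28,25,cv); (29,11,cv); (29,25,cv); (29,26,cv); (30,24,cv); (30,25,cv); (30,26,cv)


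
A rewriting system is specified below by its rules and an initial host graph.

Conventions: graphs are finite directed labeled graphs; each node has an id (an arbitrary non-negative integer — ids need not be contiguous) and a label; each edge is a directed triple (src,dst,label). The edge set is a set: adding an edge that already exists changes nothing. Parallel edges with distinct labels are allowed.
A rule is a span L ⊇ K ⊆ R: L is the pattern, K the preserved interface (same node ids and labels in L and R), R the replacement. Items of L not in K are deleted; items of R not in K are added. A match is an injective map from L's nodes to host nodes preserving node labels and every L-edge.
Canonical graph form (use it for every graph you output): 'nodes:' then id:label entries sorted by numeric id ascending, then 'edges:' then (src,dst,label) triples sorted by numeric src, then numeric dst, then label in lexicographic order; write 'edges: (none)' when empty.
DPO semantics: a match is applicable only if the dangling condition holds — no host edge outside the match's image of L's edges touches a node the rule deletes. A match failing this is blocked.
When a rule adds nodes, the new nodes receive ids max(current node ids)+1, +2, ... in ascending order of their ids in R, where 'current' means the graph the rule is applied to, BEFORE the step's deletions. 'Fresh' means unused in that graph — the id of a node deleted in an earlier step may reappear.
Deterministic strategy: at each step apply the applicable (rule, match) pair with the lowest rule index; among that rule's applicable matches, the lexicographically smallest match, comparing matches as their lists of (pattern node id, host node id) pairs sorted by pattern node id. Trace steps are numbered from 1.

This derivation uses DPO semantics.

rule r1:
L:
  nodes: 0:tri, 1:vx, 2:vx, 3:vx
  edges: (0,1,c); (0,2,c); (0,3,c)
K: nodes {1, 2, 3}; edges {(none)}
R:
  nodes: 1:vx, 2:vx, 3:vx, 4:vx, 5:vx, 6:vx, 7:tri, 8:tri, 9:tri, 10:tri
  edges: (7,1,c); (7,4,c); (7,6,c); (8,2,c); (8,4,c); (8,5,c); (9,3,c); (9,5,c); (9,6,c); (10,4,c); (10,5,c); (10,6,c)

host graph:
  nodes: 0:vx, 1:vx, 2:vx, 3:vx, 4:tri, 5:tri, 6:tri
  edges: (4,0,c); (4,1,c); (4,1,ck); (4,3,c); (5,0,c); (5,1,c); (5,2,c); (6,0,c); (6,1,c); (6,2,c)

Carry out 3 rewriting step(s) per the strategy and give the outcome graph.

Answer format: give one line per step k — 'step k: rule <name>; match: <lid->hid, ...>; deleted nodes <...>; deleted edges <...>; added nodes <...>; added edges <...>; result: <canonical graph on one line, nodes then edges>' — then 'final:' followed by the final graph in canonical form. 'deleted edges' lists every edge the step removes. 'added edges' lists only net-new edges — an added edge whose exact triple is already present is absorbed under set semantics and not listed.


step 1: rule r1; match: 0->5, 1->0, 2->1, 3->2; deleted nodes 5; deleted edges (5,0,c); (5,1,c); (5,2,c); added nodes 7, 8, 9, 10, 11, 12, 13; added edges (10,0,c); (10,7,c); (10,9,c); (11,1,c); (11,7,c); (11,8,c); (12,2,c); (12,8,c); (12,9,c); (13,7,c); (13,8,c); (13,9,c); result: nodes: 0:vx, 1:vx, 2:vx, 3:vx, 4:tri, 6:tri, 7:vx, 8:vx, 9:vx, 10:tri, 11:tri, 12:tri, 13:tri edges: (4,0,c); (4,1,c); (4,1,ck); (4,3,c); (6,0,c); (6,1,c); (6,2,c); (10,0,c); (10,7,c); (10,9,c); (11,1,c); (11,7,c); (11,8,c); (12,2,c); (12,8,c); (12,9,c); (13,7,c); (13,8,c); (13,9,c)
step 2: rule r1; match: 0->6, 1->0, 2->1, 3->2; deleted nodes 6; deleted edges (6,0,c); (6,1,c); (6,2,c); added nodes 14, 15, 16, 17, 18, 19, 20; added edges (17,0,c); (17,14,c); (17,16,c); (18,1,c); (18,14,c); (18,15,c); (19,2,c); (19,15,c); (19,16,c); (20,14,c); (20,15,c); (20,16,c); result: nodes: 0:vx, 1:vx, 2:vx, 3:vx, 4:tri, 7:vx, 8:vx, 9:vx, 10:tri, 11:tri, 12:tri, 13:tri, 14:vx, 15:vx, 16:vx, 17:tri, 18:tri, 19:tri, 20:tri edges: (4,0,c); (4,1,c); (4,1,ck); (4,3,c); (10,0,c); (10,7,c); (10,9,c); (11,1,c); (11,7,c); (11,8,c); (12,2,c); (12,8,c); (12,9,c); (13,7,c); (13,8,c); (13,9,c); (17,0,c); (17,14,c); (17,16,c); (18,1,c); (18,14,c); (18,15,c); (19,2,c); (19,15,c); (19,16,c); (20,14,c); (20,15,c); (20,16,c)
step 3: rule r1; match: 0->10, 1->0, 2->7, 3->9; deleted nodes 10; deleted edges (10,0,c); (10,7,c); (10,9,c); added nodes 21, 22, 23, 24, 25, 26, 27; added edges (24,0,c); (24,21,c); (24,23,c); (25,7,c); (25,21,c); (25,22,c); (26,9,c); (26,22,c); (26,23,c); (27,21,c); (27,22,c); (27,23,c); result: nodes: 0:vx, 1:vx, 2:vx, 3:vx, 4:tri, 7:vx, 8:vx, 9:vx, 11:tri, 12:tri, 13:tri, 14:vx, 15:vx, 16:vx, 17:tri, 18:tri, 19:tri, 20:tri, 21:vx, 22:vx, 23:vx, 24:tri, 25:tri, 26:tri, 27:tri edges: (4,0,c); (4,1,c); (4,1,ck); (4,3,c); (11,1,c); (11,7,c); (11,8,c); (12,2,c); (12,8,c); (12,9,c); (13,7,c); (13,8,c); (13,9,c); (17,0,c); (17,14,c); (17,16,c); (18,1,c); (18,14,c); (18,15,c); (19,2,c); (19,15,c); (19,16,c); (20,14,c); (20,15,c); (20,16,c); (24,0,c); (24,21,c); (24,23,c); (25,7,c); (25,21,c); (25,22,c); (26,9,c); (26,22,c); (26,23,c); (27,21,c); (27,22,c); (27,23,c)
final:
nodes: 0:vx, 1:vx, 2:vx, 3:vx, 4:tri, 7:vx, 8:vx, 9:vx, 11:tri, 12:tri, 13:tri, 14:vx, 15:vx, 16:vx, 17:tri, 18:tri, 19:tri, 20:tri, 21:vx, 22:vx, 23:vx, 24:tri, 25:tri, 26:tri, 27:tri
edges: (4,0,c); (4,1,c); (4,1,ck); (4,3,c); (11,1,c); (11,7,c); (11,8,c); (12,2,c); (12,8,c); (12,9,c); (13,7,c); (13,8,c); (13,9,c); (17,0,c); (17,14,c); (17,16,c); (18,1,c); (18,14,c); (18,15,c); (19,2,c); (19,15,c); (19,16,c); (20,14,c); (20,15,c); (20,16,c); (24,0,c); (24,21,c); (24,23,c); (25,7,c); (25,21,c); (25,22,c); (26,9,c); (26,22,c); (26,23,c); (27,21,c); (27,22,c); (27,23,c)


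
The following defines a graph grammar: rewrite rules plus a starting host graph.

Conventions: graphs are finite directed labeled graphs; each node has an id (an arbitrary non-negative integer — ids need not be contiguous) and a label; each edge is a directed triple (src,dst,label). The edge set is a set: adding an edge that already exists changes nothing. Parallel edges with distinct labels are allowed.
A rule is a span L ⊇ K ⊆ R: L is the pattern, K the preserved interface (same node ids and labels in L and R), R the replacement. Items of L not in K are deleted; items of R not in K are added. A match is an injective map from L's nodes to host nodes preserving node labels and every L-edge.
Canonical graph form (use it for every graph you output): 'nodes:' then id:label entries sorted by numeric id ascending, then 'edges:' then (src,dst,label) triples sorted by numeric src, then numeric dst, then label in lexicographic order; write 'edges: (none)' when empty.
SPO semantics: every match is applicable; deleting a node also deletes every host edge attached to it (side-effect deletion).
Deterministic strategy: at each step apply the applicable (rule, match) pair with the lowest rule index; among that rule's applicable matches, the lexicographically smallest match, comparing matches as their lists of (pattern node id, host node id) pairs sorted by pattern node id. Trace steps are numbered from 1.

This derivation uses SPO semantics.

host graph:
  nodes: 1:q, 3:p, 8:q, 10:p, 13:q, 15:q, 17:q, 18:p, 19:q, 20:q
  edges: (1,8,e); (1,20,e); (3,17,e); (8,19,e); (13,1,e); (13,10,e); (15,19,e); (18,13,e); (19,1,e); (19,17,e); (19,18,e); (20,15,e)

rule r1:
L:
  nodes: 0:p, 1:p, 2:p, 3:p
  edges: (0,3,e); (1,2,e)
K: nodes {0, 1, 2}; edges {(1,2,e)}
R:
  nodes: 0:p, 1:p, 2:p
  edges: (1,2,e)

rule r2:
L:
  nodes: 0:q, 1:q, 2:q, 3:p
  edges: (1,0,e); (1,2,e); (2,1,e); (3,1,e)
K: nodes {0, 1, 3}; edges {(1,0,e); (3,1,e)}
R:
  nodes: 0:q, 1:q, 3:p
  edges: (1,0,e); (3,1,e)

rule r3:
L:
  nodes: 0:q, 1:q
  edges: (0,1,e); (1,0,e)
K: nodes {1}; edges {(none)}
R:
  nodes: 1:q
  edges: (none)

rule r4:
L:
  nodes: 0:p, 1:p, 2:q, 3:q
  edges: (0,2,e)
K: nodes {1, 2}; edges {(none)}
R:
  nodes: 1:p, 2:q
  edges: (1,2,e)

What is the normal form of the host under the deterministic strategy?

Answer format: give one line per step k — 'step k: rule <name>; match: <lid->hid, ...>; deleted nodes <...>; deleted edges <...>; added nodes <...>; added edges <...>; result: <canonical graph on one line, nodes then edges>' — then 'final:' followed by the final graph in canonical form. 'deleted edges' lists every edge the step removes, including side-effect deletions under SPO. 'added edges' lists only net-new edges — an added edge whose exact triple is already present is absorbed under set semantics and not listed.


step 1: rule r4; match: 0->3, 1->10, 2->17, 3->1; deleted nodes 1, 3; deleted edges (1,8,e); (1,20,e); (3,17,e); (13,1,e); (19,1,e); added nodes (none); added edges (10,17,e); result: nodes: 8:q, 10:p, 13:q, 15:q, 17:q, 18:p, 19:q, 20:q edges: (8,19,e); (10,17,e); (13,10,e); (15,19,e); (18,13,e); (19,17,e); (19,18,e); (20,15,e)
step 2: rule r4; match: 0->10, 1->18, 2->17, 3->8; deleted nodes 8, 10; deleted edges (8,19,e); (10,17,e); (13,10,e); added nodes (none); added edges (18,17,e); result: nodes: 13:q, 15:q, 17:q, 18:p, 19:q, 20:q edges: (15,19,e); (18,13,e); (18,17,e); (19,17,e); (19,18,e); (20,15,e)
final:
nodes: 13:q, 15:q, 17:q, 18:p, 19:q, 20:q
edges: (15,19,e); (18,13,e); (18,17,e); (19,17,e); (19,18,e); (20,15,e)


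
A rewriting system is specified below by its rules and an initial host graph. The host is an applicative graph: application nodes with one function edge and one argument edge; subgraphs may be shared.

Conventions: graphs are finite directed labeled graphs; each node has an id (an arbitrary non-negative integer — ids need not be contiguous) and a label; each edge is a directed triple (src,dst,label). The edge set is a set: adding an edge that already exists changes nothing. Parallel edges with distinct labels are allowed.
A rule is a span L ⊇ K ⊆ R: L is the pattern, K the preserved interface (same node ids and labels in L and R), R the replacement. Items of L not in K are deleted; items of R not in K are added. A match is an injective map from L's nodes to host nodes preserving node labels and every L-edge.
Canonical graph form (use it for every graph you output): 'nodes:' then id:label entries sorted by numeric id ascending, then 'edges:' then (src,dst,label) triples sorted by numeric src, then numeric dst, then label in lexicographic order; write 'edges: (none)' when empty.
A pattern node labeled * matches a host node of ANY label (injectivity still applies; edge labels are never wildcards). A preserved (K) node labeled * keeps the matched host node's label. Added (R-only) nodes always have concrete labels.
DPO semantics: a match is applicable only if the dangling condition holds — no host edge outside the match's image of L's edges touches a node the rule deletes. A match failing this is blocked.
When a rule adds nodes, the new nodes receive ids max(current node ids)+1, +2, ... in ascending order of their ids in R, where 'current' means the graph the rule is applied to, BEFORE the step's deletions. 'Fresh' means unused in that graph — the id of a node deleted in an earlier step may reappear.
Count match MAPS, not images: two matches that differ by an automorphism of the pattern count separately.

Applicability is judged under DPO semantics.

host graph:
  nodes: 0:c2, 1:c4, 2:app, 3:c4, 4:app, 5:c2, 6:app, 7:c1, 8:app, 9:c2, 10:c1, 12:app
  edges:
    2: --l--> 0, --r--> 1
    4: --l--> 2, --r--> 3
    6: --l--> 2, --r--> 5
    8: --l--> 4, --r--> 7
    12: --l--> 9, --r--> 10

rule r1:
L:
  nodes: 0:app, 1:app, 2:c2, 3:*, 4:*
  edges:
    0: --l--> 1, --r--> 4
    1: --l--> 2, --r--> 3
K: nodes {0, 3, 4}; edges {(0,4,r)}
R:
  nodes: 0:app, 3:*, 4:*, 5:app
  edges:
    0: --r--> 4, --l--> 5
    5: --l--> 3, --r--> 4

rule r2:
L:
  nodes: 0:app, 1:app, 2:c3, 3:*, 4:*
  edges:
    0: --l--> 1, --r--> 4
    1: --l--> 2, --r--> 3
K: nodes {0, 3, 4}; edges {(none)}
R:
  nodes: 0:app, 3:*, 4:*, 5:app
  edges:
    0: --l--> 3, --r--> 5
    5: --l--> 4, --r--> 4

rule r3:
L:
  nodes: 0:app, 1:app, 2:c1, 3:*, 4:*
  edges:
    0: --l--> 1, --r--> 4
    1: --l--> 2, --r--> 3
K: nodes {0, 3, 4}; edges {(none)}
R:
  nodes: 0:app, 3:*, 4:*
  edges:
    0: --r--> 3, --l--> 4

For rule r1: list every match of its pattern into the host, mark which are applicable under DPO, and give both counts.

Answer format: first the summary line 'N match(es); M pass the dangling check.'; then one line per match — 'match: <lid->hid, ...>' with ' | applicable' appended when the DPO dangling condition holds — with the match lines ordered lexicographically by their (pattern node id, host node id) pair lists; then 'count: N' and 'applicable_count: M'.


2 match(es); 0 pass the dangling check.
match: 0->4, 1->2, 2->0, 3->1, 4->3
match: 0->6, 1->2, 2->0, 3->1, 4->5
count: 2
applicable_count: 0


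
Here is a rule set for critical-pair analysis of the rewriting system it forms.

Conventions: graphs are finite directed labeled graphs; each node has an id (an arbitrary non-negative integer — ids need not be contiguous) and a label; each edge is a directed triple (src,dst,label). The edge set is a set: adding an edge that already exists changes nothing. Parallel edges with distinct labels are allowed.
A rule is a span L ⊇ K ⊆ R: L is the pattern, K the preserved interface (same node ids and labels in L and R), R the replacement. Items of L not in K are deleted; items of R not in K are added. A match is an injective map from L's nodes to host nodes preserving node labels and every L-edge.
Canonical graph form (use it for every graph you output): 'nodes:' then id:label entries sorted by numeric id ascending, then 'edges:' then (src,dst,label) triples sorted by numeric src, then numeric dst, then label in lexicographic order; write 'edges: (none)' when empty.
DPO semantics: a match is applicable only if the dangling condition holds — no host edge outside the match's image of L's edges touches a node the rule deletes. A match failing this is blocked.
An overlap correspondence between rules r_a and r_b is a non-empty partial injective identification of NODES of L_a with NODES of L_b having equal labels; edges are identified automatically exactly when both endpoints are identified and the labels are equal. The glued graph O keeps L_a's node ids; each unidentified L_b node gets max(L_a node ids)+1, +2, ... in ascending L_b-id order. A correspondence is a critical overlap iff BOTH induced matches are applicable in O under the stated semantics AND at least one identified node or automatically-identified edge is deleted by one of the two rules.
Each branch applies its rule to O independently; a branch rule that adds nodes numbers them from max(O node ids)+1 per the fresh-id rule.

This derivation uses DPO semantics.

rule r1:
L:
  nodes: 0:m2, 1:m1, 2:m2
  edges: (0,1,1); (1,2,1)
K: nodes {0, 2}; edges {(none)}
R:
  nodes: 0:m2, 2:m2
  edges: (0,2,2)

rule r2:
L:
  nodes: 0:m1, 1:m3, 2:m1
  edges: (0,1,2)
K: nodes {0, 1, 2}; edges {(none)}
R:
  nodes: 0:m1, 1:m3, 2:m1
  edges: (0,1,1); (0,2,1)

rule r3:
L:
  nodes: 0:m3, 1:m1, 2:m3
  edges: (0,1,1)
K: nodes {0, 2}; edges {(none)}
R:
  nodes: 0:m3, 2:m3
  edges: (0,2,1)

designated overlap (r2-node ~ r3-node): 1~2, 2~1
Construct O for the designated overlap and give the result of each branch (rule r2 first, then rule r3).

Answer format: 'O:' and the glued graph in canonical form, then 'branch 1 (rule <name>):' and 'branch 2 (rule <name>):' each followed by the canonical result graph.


O:
nodes: 0:m1, 1:m3, 2:m1, 3:m3
edges: (0,1,2); (3,2,1)
branch 1 (rule r2):
nodes: 0:m1, 1:m3, 2:m1, 3:m3
edges: (0,1,1); (0,2,1); (3,2,1)
branch 2 (rule r3):
nodes: 0:m1, 1:m3, 3:m3
edges: (0,1,2); (3,1,1)


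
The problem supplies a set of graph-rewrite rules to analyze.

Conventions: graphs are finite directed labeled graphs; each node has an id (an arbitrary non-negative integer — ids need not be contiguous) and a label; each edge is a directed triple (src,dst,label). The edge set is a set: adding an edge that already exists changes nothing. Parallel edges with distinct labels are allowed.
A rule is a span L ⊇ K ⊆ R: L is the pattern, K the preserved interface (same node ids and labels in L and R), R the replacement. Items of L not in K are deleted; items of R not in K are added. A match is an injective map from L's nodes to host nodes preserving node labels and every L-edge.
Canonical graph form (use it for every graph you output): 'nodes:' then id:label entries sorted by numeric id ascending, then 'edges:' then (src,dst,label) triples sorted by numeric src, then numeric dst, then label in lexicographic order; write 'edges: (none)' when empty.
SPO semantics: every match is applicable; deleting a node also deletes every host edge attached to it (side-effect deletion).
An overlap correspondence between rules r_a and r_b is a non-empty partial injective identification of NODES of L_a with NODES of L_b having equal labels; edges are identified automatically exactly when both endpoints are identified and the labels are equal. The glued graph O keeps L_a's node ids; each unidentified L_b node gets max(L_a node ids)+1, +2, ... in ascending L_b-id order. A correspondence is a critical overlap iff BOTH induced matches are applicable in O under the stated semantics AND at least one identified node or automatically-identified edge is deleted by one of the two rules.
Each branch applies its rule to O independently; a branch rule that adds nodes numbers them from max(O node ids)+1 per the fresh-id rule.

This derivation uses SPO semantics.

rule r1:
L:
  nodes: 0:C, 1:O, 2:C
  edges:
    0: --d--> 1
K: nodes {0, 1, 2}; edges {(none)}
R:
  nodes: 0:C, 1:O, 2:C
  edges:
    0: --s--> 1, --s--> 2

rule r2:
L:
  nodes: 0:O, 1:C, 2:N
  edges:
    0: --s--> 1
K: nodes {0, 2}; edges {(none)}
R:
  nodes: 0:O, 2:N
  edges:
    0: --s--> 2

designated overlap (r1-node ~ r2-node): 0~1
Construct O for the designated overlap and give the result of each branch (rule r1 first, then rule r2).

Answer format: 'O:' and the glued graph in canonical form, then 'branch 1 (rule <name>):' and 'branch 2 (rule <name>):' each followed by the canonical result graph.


O:
nodes: 0:C, 1:O, 2:C, 3:O, 4:N
edges: (0,1,d); (3,0,s)
branch 1 (rule r1):
nodes: 0:C, 1:O, 2:C, 3:O, 4:N
edges: (0,1,s); (0,2,s); (3,0,s)
branch 2 (rule r2):
nodes: 1:O, 2:C, 3:O, 4:N
edges: (3,4,s)


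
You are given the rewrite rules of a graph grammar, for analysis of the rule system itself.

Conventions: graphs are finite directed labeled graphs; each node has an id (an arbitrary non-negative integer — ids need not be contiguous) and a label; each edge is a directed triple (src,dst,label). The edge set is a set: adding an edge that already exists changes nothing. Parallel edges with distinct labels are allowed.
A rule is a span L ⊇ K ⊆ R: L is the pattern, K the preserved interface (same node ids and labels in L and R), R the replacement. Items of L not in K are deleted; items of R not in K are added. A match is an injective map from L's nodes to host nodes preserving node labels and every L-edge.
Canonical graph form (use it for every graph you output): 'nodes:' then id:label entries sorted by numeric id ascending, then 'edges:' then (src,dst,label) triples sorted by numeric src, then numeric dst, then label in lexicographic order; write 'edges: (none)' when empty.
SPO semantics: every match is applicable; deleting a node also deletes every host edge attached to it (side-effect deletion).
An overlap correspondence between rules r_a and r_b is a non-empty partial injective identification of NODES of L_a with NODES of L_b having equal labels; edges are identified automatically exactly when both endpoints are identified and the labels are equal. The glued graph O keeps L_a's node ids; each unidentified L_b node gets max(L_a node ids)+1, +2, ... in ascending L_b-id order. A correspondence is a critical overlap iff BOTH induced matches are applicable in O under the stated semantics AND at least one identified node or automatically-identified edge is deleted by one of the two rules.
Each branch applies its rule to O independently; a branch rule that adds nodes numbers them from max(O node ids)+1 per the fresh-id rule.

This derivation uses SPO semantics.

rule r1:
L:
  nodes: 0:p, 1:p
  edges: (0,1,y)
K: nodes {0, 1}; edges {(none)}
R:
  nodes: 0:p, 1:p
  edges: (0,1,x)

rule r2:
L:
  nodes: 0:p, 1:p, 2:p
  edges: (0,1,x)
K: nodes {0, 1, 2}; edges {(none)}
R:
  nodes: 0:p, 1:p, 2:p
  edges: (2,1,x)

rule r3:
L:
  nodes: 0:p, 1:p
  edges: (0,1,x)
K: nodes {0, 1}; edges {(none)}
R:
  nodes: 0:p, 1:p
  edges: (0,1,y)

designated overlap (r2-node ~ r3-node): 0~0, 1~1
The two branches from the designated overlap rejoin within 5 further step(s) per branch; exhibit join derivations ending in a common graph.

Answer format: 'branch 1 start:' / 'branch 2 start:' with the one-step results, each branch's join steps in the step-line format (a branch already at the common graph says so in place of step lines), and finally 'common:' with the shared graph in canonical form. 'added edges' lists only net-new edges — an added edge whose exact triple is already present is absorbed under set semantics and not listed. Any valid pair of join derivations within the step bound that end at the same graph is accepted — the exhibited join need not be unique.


branch 1 start:
nodes: 0:p, 1:p, 2:p
edges: (2,1,x)
branch 2 start:
nodes: 0:p, 1:p, 2:p
edges: (0,1,y)
branch 1 step 1: rule r2; match: 0->2, 1->1, 2->0; deleted nodes (none); deleted edges (2,1,x); added nodes (none); added edges (0,1,x); result: nodes: 0:p, 1:p, 2:p edges: (0,1,x)
branch 2 step 1: rule r1; match: 0->0, 1->1; deleted nodes (none); deleted edges (0,1,y); added nodes (none); added edges (0,1,x); result: nodes: 0:p, 1:p, 2:p edges: (0,1,x)
common:
nodes: 0:p, 1:p, 2:p
edges: (0,1,x)
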